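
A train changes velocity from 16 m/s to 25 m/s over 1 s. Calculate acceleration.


Given: initial velocity v0 = 16 m/s, final velocity v = 25 m/s, time t = 1 s
Using a = (v - v0) / t
a = (25 - 16) / 1
a = 9 / 1
a = 9 m/s^2

9 m/s^2


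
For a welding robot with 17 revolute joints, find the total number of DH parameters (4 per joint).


Given: 17 joints, 4 DH parameters per joint (d, theta, a, alpha)
Total DH parameters = number_of_joints * 4
Total = 17 * 4
Total = 68

68


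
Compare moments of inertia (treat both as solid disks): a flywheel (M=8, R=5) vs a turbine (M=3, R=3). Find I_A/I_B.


Given: M1=8 kg, R1=5 m, M2=3 kg, R2=3 m
For a disk: I = (1/2)*M*R^2, so I_A/I_B = (M1*R1^2)/(M2*R2^2)
M1*R1^2 = 8*25 = 200
M2*R2^2 = 3*9 = 27
I_A/I_B = 200/27 = 200/27

200/27


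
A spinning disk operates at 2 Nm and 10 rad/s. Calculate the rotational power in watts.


Given: tau = 2 Nm, omega = 10 rad/s
Using P = tau * omega
P = 2 * 10
P = 20 W

20 W


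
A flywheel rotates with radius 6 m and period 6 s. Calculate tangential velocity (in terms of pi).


Given: radius r = 6 m, period T = 6 s
Using v = 2*pi*r / T
v = 2*pi*6 / 6
v = 12*pi / 6
v = 2*pi m/s

2*pi m/s


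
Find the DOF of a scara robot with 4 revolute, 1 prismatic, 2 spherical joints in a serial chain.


Given: serial robot with 4 revolute, 1 prismatic, 2 spherical joints
DOF contribution per joint type: revolute=1, prismatic=1, spherical=3, fixed=0
DOF = 4*1 + 1*1 + 2*3
DOF = 11

11


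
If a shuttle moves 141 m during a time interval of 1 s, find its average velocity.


Given: distance d = 141 m, time t = 1 s
Using v = d / t
v = 141 / 1
v = 141 m/s

141 m/s


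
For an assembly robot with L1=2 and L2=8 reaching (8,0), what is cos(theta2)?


Given: L1 = 2, L2 = 8, target (x, y) = (8, 0)
Using cos(theta2) = (x^2 + y^2 - L1^2 - L2^2) / (2*L1*L2)
x^2 + y^2 = 8^2 + 0 = 64
L1^2 + L2^2 = 4 + 64 = 68
Numerator = 64 - 68 = -4
Denominator = 2*2*8 = 32
cos(theta2) = -4/32 = -1/8

-1/8


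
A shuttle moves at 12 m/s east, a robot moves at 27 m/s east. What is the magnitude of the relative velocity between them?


Given: v_A = 12 m/s east, v_B = 27 m/s east
Both move in the same direction; relative speed = |v_A - v_B|
|12 - 27| = |-15|
= 15 m/s

15 m/s


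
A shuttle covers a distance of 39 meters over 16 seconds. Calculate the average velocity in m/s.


Given: distance d = 39 m, time t = 16 s
Using v = d / t
v = 39 / 16
v = 39/16 m/s

39/16 m/s


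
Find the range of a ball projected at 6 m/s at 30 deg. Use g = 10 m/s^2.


Given: v0 = 6 m/s, theta = 30 deg, g = 10 m/s^2
sin(2*30) = sin(60) = sqrt(3)/2
Using R = v0^2 * sin(2*theta) / g
R = 6^2 * (sqrt(3)/2) / 10
R = 36 * sqrt(3) / 20
R = 9/5*sqrt(3) m

9/5*sqrt(3) m


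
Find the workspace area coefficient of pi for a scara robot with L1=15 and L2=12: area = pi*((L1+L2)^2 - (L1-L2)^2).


Given: L1 = 15, L2 = 12
(L1+L2)^2 = (27)^2 = 729
(L1-L2)^2 = (3)^2 = 9
Difference = 729 - 9 = 720
This equals 4*L1*L2 = 4*15*12 = 720
Workspace area = 720*pi

720


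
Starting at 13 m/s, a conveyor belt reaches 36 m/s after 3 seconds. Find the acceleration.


Given: initial velocity v0 = 13 m/s, final velocity v = 36 m/s, time t = 3 s
Using a = (v - v0) / t
a = (36 - 13) / 3
a = 23 / 3
a = 23/3 m/s^2

23/3 m/s^2


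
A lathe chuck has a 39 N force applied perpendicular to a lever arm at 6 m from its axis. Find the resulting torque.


Given: F = 39 N, r = 6 m, angle = 90 deg (perpendicular)
Using tau = F * r * sin(90)
sin(90) = 1
tau = 39 * 6 * 1
tau = 234 Nm

234 Nm


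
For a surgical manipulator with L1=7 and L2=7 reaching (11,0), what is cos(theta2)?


Given: L1 = 7, L2 = 7, target (x, y) = (11, 0)
Using cos(theta2) = (x^2 + y^2 - L1^2 - L2^2) / (2*L1*L2)
x^2 + y^2 = 11^2 + 0 = 121
L1^2 + L2^2 = 49 + 49 = 98
Numerator = 121 - 98 = 23
Denominator = 2*7*7 = 98
cos(theta2) = 23/98 = 23/98

23/98


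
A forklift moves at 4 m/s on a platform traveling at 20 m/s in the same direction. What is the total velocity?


Given: object velocity = 4 m/s, platform velocity = 20 m/s (same direction)
Using classical velocity addition: v_total = v_object + v_platform
v_total = 4 + 20
v_total = 24 m/s

24 m/s


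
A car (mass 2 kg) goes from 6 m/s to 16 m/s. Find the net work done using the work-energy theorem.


Given: m = 2 kg, v0 = 6 m/s, v = 16 m/s
Using W = (1/2)*m*(v^2 - v0^2)
v^2 = 16^2 = 256
v0^2 = 6^2 = 36
v^2 - v0^2 = 256 - 36 = 220
W = (1/2)*2*220 = 220 J

220 J


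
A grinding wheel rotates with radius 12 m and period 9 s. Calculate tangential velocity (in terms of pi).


Given: radius r = 12 m, period T = 9 s
Using v = 2*pi*r / T
v = 2*pi*12 / 9
v = 24*pi / 9
v = 8/3*pi m/s

8/3*pi m/s


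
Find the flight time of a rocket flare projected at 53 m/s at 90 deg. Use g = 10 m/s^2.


Given: v0 = 53 m/s, theta = 90 deg, g = 10 m/s^2
sin(90) = 1
Using T = 2*v0*sin(theta) / g
T = 2*53*1 / 10
T = 106 / 10
T = 53/5 s

53/5 s


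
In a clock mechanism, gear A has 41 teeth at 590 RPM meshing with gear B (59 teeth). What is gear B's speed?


Given: N1 = 41 teeth, w1 = 590 RPM, N2 = 59 teeth
Using N1*w1 = N2*w2
w2 = N1*w1 / N2
w2 = 41*590 / 59
w2 = 24190 / 59
w2 = 410 RPM

410 RPM


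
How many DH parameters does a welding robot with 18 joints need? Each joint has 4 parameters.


Given: 18 joints, 4 DH parameters per joint (d, theta, a, alpha)
Total DH parameters = number_of_joints * 4
Total = 18 * 4
Total = 72

72


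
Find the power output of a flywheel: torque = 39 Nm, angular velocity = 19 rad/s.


Given: tau = 39 Nm, omega = 19 rad/s
Using P = tau * omega
P = 39 * 19
P = 741 W

741 W


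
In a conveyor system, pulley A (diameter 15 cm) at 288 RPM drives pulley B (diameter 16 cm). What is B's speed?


Given: D1 = 15 cm, w1 = 288 RPM, D2 = 16 cm
Using D1*w1 = D2*w2
w2 = D1*w1 / D2
w2 = 15*288 / 16
w2 = 4320 / 16
w2 = 270 RPM

270 RPM


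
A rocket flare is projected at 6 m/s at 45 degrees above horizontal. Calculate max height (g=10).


Given: v0 = 6 m/s, theta = 45 deg, g = 10 m/s^2
sin^2(45) = 1/2
Using H = v0^2 * sin^2(theta) / (2*g)
H = 6^2 * 1/2 / (2*10)
H = 36 * 1/2 / 20
H = 18 / 20
H = 9/10 m

9/10 m


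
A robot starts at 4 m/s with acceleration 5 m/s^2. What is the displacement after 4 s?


Given: v0 = 4 m/s, a = 5 m/s^2, t = 4 s
Using s = v0*t + (1/2)*a*t^2
s = 4*4 + (1/2)*5*4^2
s = 16 + (1/2)*80
s = 16 + 40
s = 56

56 m


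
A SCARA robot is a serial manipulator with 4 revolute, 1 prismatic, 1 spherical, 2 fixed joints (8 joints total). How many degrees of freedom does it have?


Given: serial robot with 4 revolute, 1 prismatic, 1 spherical, 2 fixed joints
DOF contribution per joint type: revolute=1, prismatic=1, spherical=3, fixed=0
DOF = 4*1 + 1*1 + 1*3 + 2*0
DOF = 8

8


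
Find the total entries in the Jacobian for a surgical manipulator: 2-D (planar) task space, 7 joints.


Given: task space dimension = 2, joints = 7
Jacobian is a 2 x 7 matrix
Total entries = rows * columns
Total = 2 * 7
Total = 14

14


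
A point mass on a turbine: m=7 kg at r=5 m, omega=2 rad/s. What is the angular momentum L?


Given: m = 7 kg, r = 5 m, omega = 2 rad/s
For a point mass: I = m*r^2
I = 7*5^2 = 7*25 = 175
L = I*omega = 175*2
L = 350 kg*m^2/s

350 kg*m^2/s


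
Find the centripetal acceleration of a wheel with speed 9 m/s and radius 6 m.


Given: v = 9 m/s, r = 6 m
Using a_c = v^2 / r
a_c = 9^2 / 6
a_c = 81 / 6
a_c = 27/2 m/s^2

27/2 m/s^2


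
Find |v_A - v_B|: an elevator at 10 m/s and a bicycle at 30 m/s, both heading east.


Given: v_A = 10 m/s east, v_B = 30 m/s east
Both move in the same direction; relative speed = |v_A - v_B|
|10 - 30| = |-20|
= 20 m/s

20 m/s


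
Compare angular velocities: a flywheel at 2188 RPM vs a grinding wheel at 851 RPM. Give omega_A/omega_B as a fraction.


Given: RPM_A = 2188, RPM_B = 851
omega = 2*pi*RPM/60, so omega_A/omega_B = RPM_A / RPM_B
omega_A/omega_B = 2188 / 851
omega_A/omega_B = 2188/851

2188/851


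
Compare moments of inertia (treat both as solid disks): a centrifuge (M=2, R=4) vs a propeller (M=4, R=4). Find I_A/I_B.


Given: M1=2 kg, R1=4 m, M2=4 kg, R2=4 m
For a disk: I = (1/2)*M*R^2, so I_A/I_B = (M1*R1^2)/(M2*R2^2)
M1*R1^2 = 2*16 = 32
M2*R2^2 = 4*16 = 64
I_A/I_B = 32/64 = 1/2

1/2


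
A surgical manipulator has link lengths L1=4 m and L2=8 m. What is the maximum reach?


Given: L1 = 4 m, L2 = 8 m
For a 2-link planar arm, max reach = L1 + L2 (fully extended)
Max reach = 4 + 8
Max reach = 12 m

12 m


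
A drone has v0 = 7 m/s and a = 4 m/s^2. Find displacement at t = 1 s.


Given: v0 = 7 m/s, a = 4 m/s^2, t = 1 s
Using s = v0*t + (1/2)*a*t^2
s = 7*1 + (1/2)*4*1^2
s = 7 + (1/2)*4
s = 7 + 2
s = 9

9 m


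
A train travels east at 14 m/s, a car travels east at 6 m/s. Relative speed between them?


Given: v_A = 14 m/s east, v_B = 6 m/s east
Both move in the same direction; relative speed = |v_A - v_B|
|14 - 6| = |8|
= 8 m/s

8 m/s


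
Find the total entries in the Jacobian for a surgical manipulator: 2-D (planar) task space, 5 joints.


Given: task space dimension = 2, joints = 5
Jacobian is a 2 x 5 matrix
Total entries = rows * columns
Total = 2 * 5
Total = 10

10


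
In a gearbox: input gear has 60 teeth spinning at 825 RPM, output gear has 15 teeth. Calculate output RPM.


Given: N1 = 60 teeth, w1 = 825 RPM, N2 = 15 teeth
Using N1*w1 = N2*w2
w2 = N1*w1 / N2
w2 = 60*825 / 15
w2 = 49500 / 15
w2 = 3300 RPM

3300 RPM


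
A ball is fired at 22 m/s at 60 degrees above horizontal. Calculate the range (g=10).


Given: v0 = 22 m/s, theta = 60 deg, g = 10 m/s^2
sin(2*60) = sin(120) = sqrt(3)/2
Using R = v0^2 * sin(2*theta) / g
R = 22^2 * (sqrt(3)/2) / 10
R = 484 * sqrt(3) / 20
R = 121/5*sqrt(3) m

121/5*sqrt(3) m


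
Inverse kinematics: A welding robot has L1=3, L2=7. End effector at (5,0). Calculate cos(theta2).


Given: L1 = 3, L2 = 7, target (x, y) = (5, 0)
Using cos(theta2) = (x^2 + y^2 - L1^2 - L2^2) / (2*L1*L2)
x^2 + y^2 = 5^2 + 0 = 25
L1^2 + L2^2 = 9 + 49 = 58
Numerator = 25 - 58 = -33
Denominator = 2*3*7 = 42
cos(theta2) = -33/42 = -11/14

-11/14


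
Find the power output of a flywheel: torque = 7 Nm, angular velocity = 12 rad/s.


Given: tau = 7 Nm, omega = 12 rad/s
Using P = tau * omega
P = 7 * 12
P = 84 W

84 W


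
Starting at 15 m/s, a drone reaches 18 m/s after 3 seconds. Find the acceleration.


Given: initial velocity v0 = 15 m/s, final velocity v = 18 m/s, time t = 3 s
Using a = (v - v0) / t
a = (18 - 15) / 3
a = 3 / 3
a = 1 m/s^2

1 m/s^2


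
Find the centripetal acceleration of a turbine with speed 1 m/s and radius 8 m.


Given: v = 1 m/s, r = 8 m
Using a_c = v^2 / r
a_c = 1^2 / 8
a_c = 1 / 8
a_c = 1/8 m/s^2

1/8 m/s^2


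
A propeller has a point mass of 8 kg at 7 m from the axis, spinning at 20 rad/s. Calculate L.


Given: m = 8 kg, r = 7 m, omega = 20 rad/s
For a point mass: I = m*r^2
I = 8*7^2 = 8*49 = 392
L = I*omega = 392*20
L = 7840 kg*m^2/s

7840 kg*m^2/s


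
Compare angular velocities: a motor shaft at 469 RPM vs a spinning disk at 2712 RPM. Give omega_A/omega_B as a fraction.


Given: RPM_A = 469, RPM_B = 2712
omega = 2*pi*RPM/60, so omega_A/omega_B = RPM_A / RPM_B
omega_A/omega_B = 469 / 2712
omega_A/omega_B = 469/2712

469/2712


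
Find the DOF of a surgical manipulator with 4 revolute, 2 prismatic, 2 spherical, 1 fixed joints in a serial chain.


Given: serial robot with 4 revolute, 2 prismatic, 2 spherical, 1 fixed joints
DOF contribution per joint type: revolute=1, prismatic=1, spherical=3, fixed=0
DOF = 4*1 + 2*1 + 2*3 + 1*0
DOF = 12

12


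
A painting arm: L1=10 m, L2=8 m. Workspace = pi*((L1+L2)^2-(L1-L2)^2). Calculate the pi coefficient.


Given: L1 = 10, L2 = 8
(L1+L2)^2 = (18)^2 = 324
(L1-L2)^2 = (2)^2 = 4
Difference = 324 - 4 = 320
This equals 4*L1*L2 = 4*10*8 = 320
Workspace area = 320*pi

320


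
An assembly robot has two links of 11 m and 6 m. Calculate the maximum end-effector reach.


Given: L1 = 11 m, L2 = 6 m
For a 2-link planar arm, max reach = L1 + L2 (fully extended)
Max reach = 11 + 6
Max reach = 17 m

17 m


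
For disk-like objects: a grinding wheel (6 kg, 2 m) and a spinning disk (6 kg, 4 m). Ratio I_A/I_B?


Given: M1=6 kg, R1=2 m, M2=6 kg, R2=4 m
For a disk: I = (1/2)*M*R^2, so I_A/I_B = (M1*R1^2)/(M2*R2^2)
M1*R1^2 = 6*4 = 24
M2*R2^2 = 6*16 = 96
I_A/I_B = 24/96 = 1/4

1/4


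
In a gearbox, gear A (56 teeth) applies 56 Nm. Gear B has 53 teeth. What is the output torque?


Given: N1 = 56, N2 = 53, T1 = 56 Nm
Using T2/T1 = N2/N1
T2 = T1 * N2 / N1
T2 = 56 * 53 / 56
T2 = 2968 / 56
T2 = 53 Nm

53 Nm


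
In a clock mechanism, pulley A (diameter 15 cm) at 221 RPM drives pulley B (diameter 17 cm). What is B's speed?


Given: D1 = 15 cm, w1 = 221 RPM, D2 = 17 cm
Using D1*w1 = D2*w2
w2 = D1*w1 / D2
w2 = 15*221 / 17
w2 = 3315 / 17
w2 = 195 RPM

195 RPM


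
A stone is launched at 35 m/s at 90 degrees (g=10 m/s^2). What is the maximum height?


Given: v0 = 35 m/s, theta = 90 deg, g = 10 m/s^2
sin^2(90) = 1
Using H = v0^2 * sin^2(theta) / (2*g)
H = 35^2 * 1 / (2*10)
H = 1225 * 1 / 20
H = 1225 / 20
H = 245/4 m

245/4 m


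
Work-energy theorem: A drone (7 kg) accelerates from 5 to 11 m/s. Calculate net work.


Given: m = 7 kg, v0 = 5 m/s, v = 11 m/s
Using W = (1/2)*m*(v^2 - v0^2)
v^2 = 11^2 = 121
v0^2 = 5^2 = 25
v^2 - v0^2 = 121 - 25 = 96
W = (1/2)*7*96 = 336 J

336 J


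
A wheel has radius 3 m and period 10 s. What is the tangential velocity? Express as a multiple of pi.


Given: radius r = 3 m, period T = 10 s
Using v = 2*pi*r / T
v = 2*pi*3 / 10
v = 6*pi / 10
v = 3/5*pi m/s

3/5*pi m/s


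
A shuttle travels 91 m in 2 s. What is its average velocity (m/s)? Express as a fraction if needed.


Given: distance d = 91 m, time t = 2 s
Using v = d / t
v = 91 / 2
v = 91/2 m/s

91/2 m/s


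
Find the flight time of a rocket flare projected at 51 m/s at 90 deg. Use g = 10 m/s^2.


Given: v0 = 51 m/s, theta = 90 deg, g = 10 m/s^2
sin(90) = 1
Using T = 2*v0*sin(theta) / g
T = 2*51*1 / 10
T = 102 / 10
T = 51/5 s

51/5 s


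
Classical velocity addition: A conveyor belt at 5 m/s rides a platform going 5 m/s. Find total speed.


Given: object velocity = 5 m/s, platform velocity = 5 m/s (same direction)
Using classical velocity addition: v_total = v_object + v_platform
v_total = 5 + 5
v_total = 10 m/s

10 m/s


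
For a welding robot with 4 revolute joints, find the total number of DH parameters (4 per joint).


Given: 4 joints, 4 DH parameters per joint (d, theta, a, alpha)
Total DH parameters = number_of_joints * 4
Total = 4 * 4
Total = 16

16


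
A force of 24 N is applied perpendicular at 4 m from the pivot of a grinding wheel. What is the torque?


Given: F = 24 N, r = 4 m, angle = 90 deg (perpendicular)
Using tau = F * r * sin(90)
sin(90) = 1
tau = 24 * 4 * 1
tau = 96 Nm

96 Nm


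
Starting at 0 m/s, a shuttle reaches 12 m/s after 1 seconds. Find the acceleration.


Given: initial velocity v0 = 0 m/s, final velocity v = 12 m/s, time t = 1 s
Using a = (v - v0) / t
a = (12 - 0) / 1
a = 12 / 1
a = 12 m/s^2

12 m/s^2


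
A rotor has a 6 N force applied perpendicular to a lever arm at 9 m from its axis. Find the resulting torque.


Given: F = 6 N, r = 9 m, angle = 90 deg (perpendicular)
Using tau = F * r * sin(90)
sin(90) = 1
tau = 6 * 9 * 1
tau = 54 Nm

54 Nm


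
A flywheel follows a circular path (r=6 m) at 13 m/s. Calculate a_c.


Given: v = 13 m/s, r = 6 m
Using a_c = v^2 / r
a_c = 13^2 / 6
a_c = 169 / 6
a_c = 169/6 m/s^2

169/6 m/s^2


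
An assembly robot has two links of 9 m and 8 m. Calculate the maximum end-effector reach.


Given: L1 = 9 m, L2 = 8 m
For a 2-link planar arm, max reach = L1 + L2 (fully extended)
Max reach = 9 + 8
Max reach = 17 m

17 m


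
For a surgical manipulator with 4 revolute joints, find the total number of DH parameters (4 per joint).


Given: 4 joints, 4 DH parameters per joint (d, theta, a, alpha)
Total DH parameters = number_of_joints * 4
Total = 4 * 4
Total = 16

16


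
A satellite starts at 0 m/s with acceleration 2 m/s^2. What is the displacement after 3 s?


Given: v0 = 0 m/s, a = 2 m/s^2, t = 3 s
Using s = v0*t + (1/2)*a*t^2
s = 0*3 + (1/2)*2*3^2
s = 0 + (1/2)*18
s = 0 + 9
s = 9

9 m


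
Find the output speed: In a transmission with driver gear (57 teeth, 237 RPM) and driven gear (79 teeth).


Given: N1 = 57 teeth, w1 = 237 RPM, N2 = 79 teeth
Using N1*w1 = N2*w2
w2 = N1*w1 / N2
w2 = 57*237 / 79
w2 = 13509 / 79
w2 = 171 RPM

171 RPM


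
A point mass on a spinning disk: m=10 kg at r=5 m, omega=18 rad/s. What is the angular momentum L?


Given: m = 10 kg, r = 5 m, omega = 18 rad/s
For a point mass: I = m*r^2
I = 10*5^2 = 10*25 = 250
L = I*omega = 250*18
L = 4500 kg*m^2/s

4500 kg*m^2/s


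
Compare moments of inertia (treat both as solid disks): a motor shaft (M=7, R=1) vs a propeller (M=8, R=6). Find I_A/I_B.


Given: M1=7 kg, R1=1 m, M2=8 kg, R2=6 m
For a disk: I = (1/2)*M*R^2, so I_A/I_B = (M1*R1^2)/(M2*R2^2)
M1*R1^2 = 7*1 = 7
M2*R2^2 = 8*36 = 288
I_A/I_B = 7/288 = 7/288

7/288


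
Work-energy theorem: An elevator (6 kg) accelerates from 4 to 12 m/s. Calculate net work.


Given: m = 6 kg, v0 = 4 m/s, v = 12 m/s
Using W = (1/2)*m*(v^2 - v0^2)
v^2 = 12^2 = 144
v0^2 = 4^2 = 16
v^2 - v0^2 = 144 - 16 = 128
W = (1/2)*6*128 = 384 J

384 J


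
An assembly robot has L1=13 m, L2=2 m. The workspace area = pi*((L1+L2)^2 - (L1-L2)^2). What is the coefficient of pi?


Given: L1 = 13, L2 = 2
(L1+L2)^2 = (15)^2 = 225
(L1-L2)^2 = (11)^2 = 121
Difference = 225 - 121 = 104
This equals 4*L1*L2 = 4*13*2 = 104
Workspace area = 104*pi

104


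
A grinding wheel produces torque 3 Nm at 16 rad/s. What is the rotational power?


Given: tau = 3 Nm, omega = 16 rad/s
Using P = tau * omega
P = 3 * 16
P = 48 W

48 W


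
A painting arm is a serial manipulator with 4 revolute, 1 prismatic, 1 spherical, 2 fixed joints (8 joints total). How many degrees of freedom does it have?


Given: serial robot with 4 revolute, 1 prismatic, 1 spherical, 2 fixed joints
DOF contribution per joint type: revolute=1, prismatic=1, spherical=3, fixed=0
DOF = 4*1 + 1*1 + 1*3 + 2*0
DOF = 8

8


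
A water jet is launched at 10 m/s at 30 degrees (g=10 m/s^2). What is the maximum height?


Given: v0 = 10 m/s, theta = 30 deg, g = 10 m/s^2
sin^2(30) = 1/4
Using H = v0^2 * sin^2(theta) / (2*g)
H = 10^2 * 1/4 / (2*10)
H = 100 * 1/4 / 20
H = 25 / 20
H = 5/4 m

5/4 m


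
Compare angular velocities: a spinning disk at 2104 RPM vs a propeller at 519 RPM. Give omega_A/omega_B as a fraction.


Given: RPM_A = 2104, RPM_B = 519
omega = 2*pi*RPM/60, so omega_A/omega_B = RPM_A / RPM_B
omega_A/omega_B = 2104 / 519
omega_A/omega_B = 2104/519

2104/519


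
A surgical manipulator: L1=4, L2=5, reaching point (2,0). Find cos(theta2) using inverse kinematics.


Given: L1 = 4, L2 = 5, target (x, y) = (2, 0)
Using cos(theta2) = (x^2 + y^2 - L1^2 - L2^2) / (2*L1*L2)
x^2 + y^2 = 2^2 + 0 = 4
L1^2 + L2^2 = 16 + 25 = 41
Numerator = 4 - 41 = -37
Denominator = 2*4*5 = 40
cos(theta2) = -37/40 = -37/40

-37/40


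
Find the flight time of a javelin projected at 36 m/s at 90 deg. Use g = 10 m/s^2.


Given: v0 = 36 m/s, theta = 90 deg, g = 10 m/s^2
sin(90) = 1
Using T = 2*v0*sin(theta) / g
T = 2*36*1 / 10
T = 72 / 10
T = 36/5 s

36/5 s


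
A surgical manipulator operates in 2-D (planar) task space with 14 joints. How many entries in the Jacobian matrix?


Given: task space dimension = 2, joints = 14
Jacobian is a 2 x 14 matrix
Total entries = rows * columns
Total = 2 * 14
Total = 28

28


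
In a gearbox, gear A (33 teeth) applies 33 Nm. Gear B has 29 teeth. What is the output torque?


Given: N1 = 33, N2 = 29, T1 = 33 Nm
Using T2/T1 = N2/N1
T2 = T1 * N2 / N1
T2 = 33 * 29 / 33
T2 = 957 / 33
T2 = 29 Nm

29 Nm


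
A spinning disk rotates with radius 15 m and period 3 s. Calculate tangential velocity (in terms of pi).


Given: radius r = 15 m, period T = 3 s
Using v = 2*pi*r / T
v = 2*pi*15 / 3
v = 30*pi / 3
v = 10*pi m/s

10*pi m/s


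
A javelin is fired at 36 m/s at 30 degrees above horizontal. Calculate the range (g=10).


Given: v0 = 36 m/s, theta = 30 deg, g = 10 m/s^2
sin(2*30) = sin(60) = sqrt(3)/2
Using R = v0^2 * sin(2*theta) / g
R = 36^2 * (sqrt(3)/2) / 10
R = 1296 * sqrt(3) / 20
R = 324/5*sqrt(3) m

324/5*sqrt(3) m


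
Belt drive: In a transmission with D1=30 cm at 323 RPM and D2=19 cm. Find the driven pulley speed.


Given: D1 = 30 cm, w1 = 323 RPM, D2 = 19 cm
Using D1*w1 = D2*w2
w2 = D1*w1 / D2
w2 = 30*323 / 19
w2 = 9690 / 19
w2 = 510 RPM

510 RPM


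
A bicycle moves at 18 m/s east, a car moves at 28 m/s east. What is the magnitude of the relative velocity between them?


Given: v_A = 18 m/s east, v_B = 28 m/s east
Both move in the same direction; relative speed = |v_A - v_B|
|18 - 28| = |-10|
= 10 m/s

10 m/s


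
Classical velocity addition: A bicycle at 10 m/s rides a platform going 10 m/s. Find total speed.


Given: object velocity = 10 m/s, platform velocity = 10 m/s (same direction)
Using classical velocity addition: v_total = v_object + v_platform
v_total = 10 + 10
v_total = 20 m/s

20 m/s


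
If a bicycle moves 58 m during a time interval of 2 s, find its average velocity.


Given: distance d = 58 m, time t = 2 s
Using v = d / t
v = 58 / 2
v = 29 m/s

29 m/s


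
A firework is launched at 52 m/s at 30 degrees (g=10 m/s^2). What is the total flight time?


Given: v0 = 52 m/s, theta = 30 deg, g = 10 m/s^2
sin(30) = 1/2
Using T = 2*v0*sin(theta) / g
T = 2*52*1/2 / 10
T = 52 / 10
T = 26/5 s

26/5 s


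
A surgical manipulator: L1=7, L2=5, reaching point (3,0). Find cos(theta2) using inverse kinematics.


Given: L1 = 7, L2 = 5, target (x, y) = (3, 0)
Using cos(theta2) = (x^2 + y^2 - L1^2 - L2^2) / (2*L1*L2)
x^2 + y^2 = 3^2 + 0 = 9
L1^2 + L2^2 = 49 + 25 = 74
Numerator = 9 - 74 = -65
Denominator = 2*7*5 = 70
cos(theta2) = -65/70 = -13/14

-13/14


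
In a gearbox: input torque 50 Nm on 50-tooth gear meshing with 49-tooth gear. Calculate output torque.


Given: N1 = 50, N2 = 49, T1 = 50 Nm
Using T2/T1 = N2/N1
T2 = T1 * N2 / N1
T2 = 50 * 49 / 50
T2 = 2450 / 50
T2 = 49 Nm

49 Nm


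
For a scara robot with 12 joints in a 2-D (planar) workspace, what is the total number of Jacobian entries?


Given: task space dimension = 2, joints = 12
Jacobian is a 2 x 12 matrix
Total entries = rows * columns
Total = 2 * 12
Total = 24

24


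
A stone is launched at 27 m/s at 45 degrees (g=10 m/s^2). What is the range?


Given: v0 = 27 m/s, theta = 45 deg, g = 10 m/s^2
sin(2*45) = sin(90) = 1
Using R = v0^2 * sin(2*theta) / g
R = 27^2 * 1 / 10
R = 729 / 10
R = 729/10 m

729/10 m


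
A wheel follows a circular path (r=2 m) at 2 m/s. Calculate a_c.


Given: v = 2 m/s, r = 2 m
Using a_c = v^2 / r
a_c = 2^2 / 2
a_c = 4 / 2
a_c = 2 m/s^2

2 m/s^2


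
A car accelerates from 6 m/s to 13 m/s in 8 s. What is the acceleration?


Given: initial velocity v0 = 6 m/s, final velocity v = 13 m/s, time t = 8 s
Using a = (v - v0) / t
a = (13 - 6) / 8
a = 7 / 8
a = 7/8 m/s^2

7/8 m/s^2


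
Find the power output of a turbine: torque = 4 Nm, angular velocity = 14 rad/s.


Given: tau = 4 Nm, omega = 14 rad/s
Using P = tau * omega
P = 4 * 14
P = 56 W

56 W


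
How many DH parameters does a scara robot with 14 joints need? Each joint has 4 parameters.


Given: 14 joints, 4 DH parameters per joint (d, theta, a, alpha)
Total DH parameters = number_of_joints * 4
Total = 14 * 4
Total = 56

56


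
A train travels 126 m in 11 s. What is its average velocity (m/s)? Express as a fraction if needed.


Given: distance d = 126 m, time t = 11 s
Using v = d / t
v = 126 / 11
v = 126/11 m/s

126/11 m/s


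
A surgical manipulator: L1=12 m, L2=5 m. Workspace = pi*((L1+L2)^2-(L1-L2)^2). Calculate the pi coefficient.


Given: L1 = 12, L2 = 5
(L1+L2)^2 = (17)^2 = 289
(L1-L2)^2 = (7)^2 = 49
Difference = 289 - 49 = 240
This equals 4*L1*L2 = 4*12*5 = 240
Workspace area = 240*pi

240


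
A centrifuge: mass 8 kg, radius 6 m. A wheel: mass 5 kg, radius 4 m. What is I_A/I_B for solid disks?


Given: M1=8 kg, R1=6 m, M2=5 kg, R2=4 m
For a disk: I = (1/2)*M*R^2, so I_A/I_B = (M1*R1^2)/(M2*R2^2)
M1*R1^2 = 8*36 = 288
M2*R2^2 = 5*16 = 80
I_A/I_B = 288/80 = 18/5

18/5


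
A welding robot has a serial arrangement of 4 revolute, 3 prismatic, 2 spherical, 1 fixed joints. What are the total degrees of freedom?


Given: serial robot with 4 revolute, 3 prismatic, 2 spherical, 1 fixed joints
DOF contribution per joint type: revolute=1, prismatic=1, spherical=3, fixed=0
DOF = 4*1 + 3*1 + 2*3 + 1*0
DOF = 13

13


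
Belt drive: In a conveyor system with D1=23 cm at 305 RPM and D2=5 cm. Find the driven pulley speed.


Given: D1 = 23 cm, w1 = 305 RPM, D2 = 5 cm
Using D1*w1 = D2*w2
w2 = D1*w1 / D2
w2 = 23*305 / 5
w2 = 7015 / 5
w2 = 1403 RPM

1403 RPM


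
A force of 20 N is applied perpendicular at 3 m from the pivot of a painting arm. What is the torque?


Given: F = 20 N, r = 3 m, angle = 90 deg (perpendicular)
Using tau = F * r * sin(90)
sin(90) = 1
tau = 20 * 3 * 1
tau = 60 Nm

60 Nm


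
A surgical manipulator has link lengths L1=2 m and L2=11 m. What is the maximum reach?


Given: L1 = 2 m, L2 = 11 m
For a 2-link planar arm, max reach = L1 + L2 (fully extended)
Max reach = 2 + 11
Max reach = 13 m

13 m


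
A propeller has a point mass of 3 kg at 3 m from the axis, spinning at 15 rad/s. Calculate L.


Given: m = 3 kg, r = 3 m, omega = 15 rad/s
For a point mass: I = m*r^2
I = 3*3^2 = 3*9 = 27
L = I*omega = 27*15
L = 405 kg*m^2/s

405 kg*m^2/s


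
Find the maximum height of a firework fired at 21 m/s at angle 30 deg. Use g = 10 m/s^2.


Given: v0 = 21 m/s, theta = 30 deg, g = 10 m/s^2
sin^2(30) = 1/4
Using H = v0^2 * sin^2(theta) / (2*g)
H = 21^2 * 1/4 / (2*10)
H = 441 * 1/4 / 20
H = 441/4 / 20
H = 441/80 m

441/80 m


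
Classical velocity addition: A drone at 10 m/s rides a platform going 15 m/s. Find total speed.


Given: object velocity = 10 m/s, platform velocity = 15 m/s (same direction)
Using classical velocity addition: v_total = v_object + v_platform
v_total = 10 + 15
v_total = 25 m/s

25 m/s


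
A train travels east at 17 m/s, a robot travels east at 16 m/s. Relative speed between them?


Given: v_A = 17 m/s east, v_B = 16 m/s east
Both move in the same direction; relative speed = |v_A - v_B|
|17 - 16| = |1|
= 1 m/s

1 m/s


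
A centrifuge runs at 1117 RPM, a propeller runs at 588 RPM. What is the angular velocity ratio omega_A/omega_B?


Given: RPM_A = 1117, RPM_B = 588
omega = 2*pi*RPM/60, so omega_A/omega_B = RPM_A / RPM_B
omega_A/omega_B = 1117 / 588
omega_A/omega_B = 1117/588

1117/588


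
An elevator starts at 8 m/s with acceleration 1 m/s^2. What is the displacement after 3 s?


Given: v0 = 8 m/s, a = 1 m/s^2, t = 3 s
Using s = v0*t + (1/2)*a*t^2
s = 8*3 + (1/2)*1*3^2
s = 24 + (1/2)*9
s = 24 + 9/2
s = 57/2

57/2 m


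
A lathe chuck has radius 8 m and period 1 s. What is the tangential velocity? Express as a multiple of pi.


Given: radius r = 8 m, period T = 1 s
Using v = 2*pi*r / T
v = 2*pi*8 / 1
v = 16*pi / 1
v = 16*pi m/s

16*pi m/s


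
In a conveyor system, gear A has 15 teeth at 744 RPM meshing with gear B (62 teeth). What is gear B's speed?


Given: N1 = 15 teeth, w1 = 744 RPM, N2 = 62 teeth
Using N1*w1 = N2*w2
w2 = N1*w1 / N2
w2 = 15*744 / 62
w2 = 11160 / 62
w2 = 180 RPM

180 RPM


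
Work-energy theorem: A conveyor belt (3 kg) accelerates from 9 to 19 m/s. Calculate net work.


Given: m = 3 kg, v0 = 9 m/s, v = 19 m/s
Using W = (1/2)*m*(v^2 - v0^2)
v^2 = 19^2 = 361
v0^2 = 9^2 = 81
v^2 - v0^2 = 361 - 81 = 280
W = (1/2)*3*280 = 420 J

420 J


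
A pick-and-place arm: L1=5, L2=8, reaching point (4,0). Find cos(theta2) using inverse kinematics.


Given: L1 = 5, L2 = 8, target (x, y) = (4, 0)
Using cos(theta2) = (x^2 + y^2 - L1^2 - L2^2) / (2*L1*L2)
x^2 + y^2 = 4^2 + 0 = 16
L1^2 + L2^2 = 25 + 64 = 89
Numerator = 16 - 89 = -73
Denominator = 2*5*8 = 80
cos(theta2) = -73/80 = -73/80

-73/80


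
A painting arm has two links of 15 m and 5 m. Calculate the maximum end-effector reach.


Given: L1 = 15 m, L2 = 5 m
For a 2-link planar arm, max reach = L1 + L2 (fully extended)
Max reach = 15 + 5
Max reach = 20 m

20 m


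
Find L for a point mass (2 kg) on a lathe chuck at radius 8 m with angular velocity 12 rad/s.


Given: m = 2 kg, r = 8 m, omega = 12 rad/s
For a point mass: I = m*r^2
I = 2*8^2 = 2*64 = 128
L = I*omega = 128*12
L = 1536 kg*m^2/s

1536 kg*m^2/s


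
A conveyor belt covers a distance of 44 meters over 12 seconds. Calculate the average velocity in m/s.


Given: distance d = 44 m, time t = 12 s
Using v = d / t
v = 44 / 12
v = 11/3 m/s

11/3 m/s


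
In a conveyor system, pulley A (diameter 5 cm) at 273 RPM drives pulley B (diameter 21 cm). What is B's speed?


Given: D1 = 5 cm, w1 = 273 RPM, D2 = 21 cm
Using D1*w1 = D2*w2
w2 = D1*w1 / D2
w2 = 5*273 / 21
w2 = 1365 / 21
w2 = 65 RPM

65 RPM


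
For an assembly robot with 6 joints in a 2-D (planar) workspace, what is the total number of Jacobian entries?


Given: task space dimension = 2, joints = 6
Jacobian is a 2 x 6 matrix
Total entries = rows * columns
Total = 2 * 6
Total = 12

12


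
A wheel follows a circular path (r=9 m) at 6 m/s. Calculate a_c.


Given: v = 6 m/s, r = 9 m
Using a_c = v^2 / r
a_c = 6^2 / 9
a_c = 36 / 9
a_c = 4 m/s^2

4 m/s^2


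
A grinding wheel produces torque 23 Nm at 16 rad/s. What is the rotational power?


Given: tau = 23 Nm, omega = 16 rad/s
Using P = tau * omega
P = 23 * 16
P = 368 W

368 W


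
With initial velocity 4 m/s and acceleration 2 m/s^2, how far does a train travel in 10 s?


Given: v0 = 4 m/s, a = 2 m/s^2, t = 10 s
Using s = v0*t + (1/2)*a*t^2
s = 4*10 + (1/2)*2*10^2
s = 40 + (1/2)*200
s = 40 + 100
s = 140

140 m


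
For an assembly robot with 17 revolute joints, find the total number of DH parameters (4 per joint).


Given: 17 joints, 4 DH parameters per joint (d, theta, a, alpha)
Total DH parameters = number_of_joints * 4
Total = 17 * 4
Total = 68

68


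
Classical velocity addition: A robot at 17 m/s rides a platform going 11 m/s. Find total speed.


Given: object velocity = 17 m/s, platform velocity = 11 m/s (same direction)
Using classical velocity addition: v_total = v_object + v_platform
v_total = 17 + 11
v_total = 28 m/s

28 m/s


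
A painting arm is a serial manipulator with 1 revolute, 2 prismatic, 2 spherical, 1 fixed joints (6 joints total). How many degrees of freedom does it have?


Given: serial robot with 1 revolute, 2 prismatic, 2 spherical, 1 fixed joints
DOF contribution per joint type: revolute=1, prismatic=1, spherical=3, fixed=0
DOF = 1*1 + 2*1 + 2*3 + 1*0
DOF = 9

9


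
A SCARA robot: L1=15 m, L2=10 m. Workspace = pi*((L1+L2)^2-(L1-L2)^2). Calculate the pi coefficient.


Given: L1 = 15, L2 = 10
(L1+L2)^2 = (25)^2 = 625
(L1-L2)^2 = (5)^2 = 25
Difference = 625 - 25 = 600
This equals 4*L1*L2 = 4*15*10 = 600
Workspace area = 600*pi

600


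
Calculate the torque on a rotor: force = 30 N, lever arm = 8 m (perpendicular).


Given: F = 30 N, r = 8 m, angle = 90 deg (perpendicular)
Using tau = F * r * sin(90)
sin(90) = 1
tau = 30 * 8 * 1
tau = 240 Nm

240 Nm


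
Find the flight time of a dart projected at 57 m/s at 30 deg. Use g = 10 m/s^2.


Given: v0 = 57 m/s, theta = 30 deg, g = 10 m/s^2
sin(30) = 1/2
Using T = 2*v0*sin(theta) / g
T = 2*57*1/2 / 10
T = 57 / 10
T = 57/10 s

57/10 s


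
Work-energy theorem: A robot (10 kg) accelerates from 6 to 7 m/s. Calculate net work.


Given: m = 10 kg, v0 = 6 m/s, v = 7 m/s
Using W = (1/2)*m*(v^2 - v0^2)
v^2 = 7^2 = 49
v0^2 = 6^2 = 36
v^2 - v0^2 = 49 - 36 = 13
W = (1/2)*10*13 = 65 J

65 J


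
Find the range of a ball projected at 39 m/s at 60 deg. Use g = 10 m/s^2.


Given: v0 = 39 m/s, theta = 60 deg, g = 10 m/s^2
sin(2*60) = sin(120) = sqrt(3)/2
Using R = v0^2 * sin(2*theta) / g
R = 39^2 * (sqrt(3)/2) / 10
R = 1521 * sqrt(3) / 20
R = 1521/20*sqrt(3) m

1521/20*sqrt(3) m


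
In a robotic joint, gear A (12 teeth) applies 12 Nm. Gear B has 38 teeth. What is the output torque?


Given: N1 = 12, N2 = 38, T1 = 12 Nm
Using T2/T1 = N2/N1
T2 = T1 * N2 / N1
T2 = 12 * 38 / 12
T2 = 456 / 12
T2 = 38 Nm

38 Nm


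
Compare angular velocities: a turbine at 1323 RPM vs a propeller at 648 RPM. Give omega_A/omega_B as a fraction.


Given: RPM_A = 1323, RPM_B = 648
omega = 2*pi*RPM/60, so omega_A/omega_B = RPM_A / RPM_B
omega_A/omega_B = 1323 / 648
omega_A/omega_B = 49/24

49/24


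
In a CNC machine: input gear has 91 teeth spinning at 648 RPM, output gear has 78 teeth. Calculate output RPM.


Given: N1 = 91 teeth, w1 = 648 RPM, N2 = 78 teeth
Using N1*w1 = N2*w2
w2 = N1*w1 / N2
w2 = 91*648 / 78
w2 = 58968 / 78
w2 = 756 RPM

756 RPM


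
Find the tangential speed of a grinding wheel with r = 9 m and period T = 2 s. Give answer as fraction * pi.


Given: radius r = 9 m, period T = 2 s
Using v = 2*pi*r / T
v = 2*pi*9 / 2
v = 18*pi / 2
v = 9*pi m/s

9*pi m/s


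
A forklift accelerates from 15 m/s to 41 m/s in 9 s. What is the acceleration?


Given: initial velocity v0 = 15 m/s, final velocity v = 41 m/s, time t = 9 s
Using a = (v - v0) / t
a = (41 - 15) / 9
a = 26 / 9
a = 26/9 m/s^2

26/9 m/s^2


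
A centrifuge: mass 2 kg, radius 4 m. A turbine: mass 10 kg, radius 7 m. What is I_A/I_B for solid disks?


Given: M1=2 kg, R1=4 m, M2=10 kg, R2=7 m
For a disk: I = (1/2)*M*R^2, so I_A/I_B = (M1*R1^2)/(M2*R2^2)
M1*R1^2 = 2*16 = 32
M2*R2^2 = 10*49 = 490
I_A/I_B = 32/490 = 16/245

16/245


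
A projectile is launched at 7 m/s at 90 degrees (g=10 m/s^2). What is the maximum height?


Given: v0 = 7 m/s, theta = 90 deg, g = 10 m/s^2
sin^2(90) = 1
Using H = v0^2 * sin^2(theta) / (2*g)
H = 7^2 * 1 / (2*10)
H = 49 * 1 / 20
H = 49 / 20
H = 49/20 m

49/20 m


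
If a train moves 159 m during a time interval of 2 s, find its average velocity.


Given: distance d = 159 m, time t = 2 s
Using v = d / t
v = 159 / 2
v = 159/2 m/s

159/2 m/s


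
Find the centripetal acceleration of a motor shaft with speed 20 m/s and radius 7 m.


Given: v = 20 m/s, r = 7 m
Using a_c = v^2 / r
a_c = 20^2 / 7
a_c = 400 / 7
a_c = 400/7 m/s^2

400/7 m/s^2


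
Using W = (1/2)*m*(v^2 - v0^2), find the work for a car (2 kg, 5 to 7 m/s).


Given: m = 2 kg, v0 = 5 m/s, v = 7 m/s
Using W = (1/2)*m*(v^2 - v0^2)
v^2 = 7^2 = 49
v0^2 = 5^2 = 25
v^2 - v0^2 = 49 - 25 = 24
W = (1/2)*2*24 = 24 J

24 J


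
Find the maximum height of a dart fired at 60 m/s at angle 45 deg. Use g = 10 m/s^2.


Given: v0 = 60 m/s, theta = 45 deg, g = 10 m/s^2
sin^2(45) = 1/2
Using H = v0^2 * sin^2(theta) / (2*g)
H = 60^2 * 1/2 / (2*10)
H = 3600 * 1/2 / 20
H = 1800 / 20
H = 90 m

90 m


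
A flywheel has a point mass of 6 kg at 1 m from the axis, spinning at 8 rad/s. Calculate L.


Given: m = 6 kg, r = 1 m, omega = 8 rad/s
For a point mass: I = m*r^2
I = 6*1^2 = 6*1 = 6
L = I*omega = 6*8
L = 48 kg*m^2/s

48 kg*m^2/s


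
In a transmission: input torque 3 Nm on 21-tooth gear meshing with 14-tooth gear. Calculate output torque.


Given: N1 = 21, N2 = 14, T1 = 3 Nm
Using T2/T1 = N2/N1
T2 = T1 * N2 / N1
T2 = 3 * 14 / 21
T2 = 42 / 21
T2 = 2 Nm

2 Nm


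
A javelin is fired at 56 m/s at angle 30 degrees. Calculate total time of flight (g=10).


Given: v0 = 56 m/s, theta = 30 deg, g = 10 m/s^2
sin(30) = 1/2
Using T = 2*v0*sin(theta) / g
T = 2*56*1/2 / 10
T = 56 / 10
T = 28/5 s

28/5 s


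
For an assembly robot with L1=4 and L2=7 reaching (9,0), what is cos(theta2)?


Given: L1 = 4, L2 = 7, target (x, y) = (9, 0)
Using cos(theta2) = (x^2 + y^2 - L1^2 - L2^2) / (2*L1*L2)
x^2 + y^2 = 9^2 + 0 = 81
L1^2 + L2^2 = 16 + 49 = 65
Numerator = 81 - 65 = 16
Denominator = 2*4*7 = 56
cos(theta2) = 16/56 = 2/7

2/7


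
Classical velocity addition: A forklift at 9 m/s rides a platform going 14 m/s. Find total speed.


Given: object velocity = 9 m/s, platform velocity = 14 m/s (same direction)
Using classical velocity addition: v_total = v_object + v_platform
v_total = 9 + 14
v_total = 23 m/s

23 m/s


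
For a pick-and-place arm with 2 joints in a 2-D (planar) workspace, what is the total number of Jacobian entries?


Given: task space dimension = 2, joints = 2
Jacobian is a 2 x 2 matrix
Total entries = rows * columns
Total = 2 * 2
Total = 4

4


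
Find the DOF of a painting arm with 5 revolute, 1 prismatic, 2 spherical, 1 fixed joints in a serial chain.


Given: serial robot with 5 revolute, 1 prismatic, 2 spherical, 1 fixed joints
DOF contribution per joint type: revolute=1, prismatic=1, spherical=3, fixed=0
DOF = 5*1 + 1*1 + 2*3 + 1*0
DOF = 12

12


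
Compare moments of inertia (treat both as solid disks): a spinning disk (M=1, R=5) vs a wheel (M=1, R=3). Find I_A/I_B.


Given: M1=1 kg, R1=5 m, M2=1 kg, R2=3 m
For a disk: I = (1/2)*M*R^2, so I_A/I_B = (M1*R1^2)/(M2*R2^2)
M1*R1^2 = 1*25 = 25
M2*R2^2 = 1*9 = 9
I_A/I_B = 25/9 = 25/9

25/9


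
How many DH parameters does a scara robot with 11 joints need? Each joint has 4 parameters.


Given: 11 joints, 4 DH parameters per joint (d, theta, a, alpha)
Total DH parameters = number_of_joints * 4
Total = 11 * 4
Total = 44

44


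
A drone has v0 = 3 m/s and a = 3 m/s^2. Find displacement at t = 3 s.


Given: v0 = 3 m/s, a = 3 m/s^2, t = 3 s
Using s = v0*t + (1/2)*a*t^2
s = 3*3 + (1/2)*3*3^2
s = 9 + (1/2)*27
s = 9 + 27/2
s = 45/2

45/2 m


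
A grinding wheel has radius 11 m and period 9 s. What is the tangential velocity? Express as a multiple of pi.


Given: radius r = 11 m, period T = 9 s
Using v = 2*pi*r / T
v = 2*pi*11 / 9
v = 22*pi / 9
v = 22/9*pi m/s

22/9*pi m/s


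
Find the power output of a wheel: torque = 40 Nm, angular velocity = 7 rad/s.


Given: tau = 40 Nm, omega = 7 rad/s
Using P = tau * omega
P = 40 * 7
P = 280 W

280 W


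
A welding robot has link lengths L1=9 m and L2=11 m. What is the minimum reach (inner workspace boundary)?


Given: L1 = 9 m, L2 = 11 m
For a 2-link planar arm, min reach = |L1 - L2| (second link folded back)
Min reach = |9 - 11|
Min reach = 2 m

2 m


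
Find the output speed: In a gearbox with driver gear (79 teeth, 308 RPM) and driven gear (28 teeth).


Given: N1 = 79 teeth, w1 = 308 RPM, N2 = 28 teeth
Using N1*w1 = N2*w2
w2 = N1*w1 / N2
w2 = 79*308 / 28
w2 = 24332 / 28
w2 = 869 RPM

869 RPM


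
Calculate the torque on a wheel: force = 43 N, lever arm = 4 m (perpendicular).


Given: F = 43 N, r = 4 m, angle = 90 deg (perpendicular)
Using tau = F * r * sin(90)
sin(90) = 1
tau = 43 * 4 * 1
tau = 172 Nm

172 Nm


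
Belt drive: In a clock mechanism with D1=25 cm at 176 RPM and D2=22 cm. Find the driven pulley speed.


Given: D1 = 25 cm, w1 = 176 RPM, D2 = 22 cm
Using D1*w1 = D2*w2
w2 = D1*w1 / D2
w2 = 25*176 / 22
w2 = 4400 / 22
w2 = 200 RPM

200 RPM


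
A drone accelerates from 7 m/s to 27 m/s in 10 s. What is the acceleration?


Given: initial velocity v0 = 7 m/s, final velocity v = 27 m/s, time t = 10 s
Using a = (v - v0) / t
a = (27 - 7) / 10
a = 20 / 10
a = 2 m/s^2

2 m/s^2


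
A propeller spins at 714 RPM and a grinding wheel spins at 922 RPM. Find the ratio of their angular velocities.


Given: RPM_A = 714, RPM_B = 922
omega = 2*pi*RPM/60, so omega_A/omega_B = RPM_A / RPM_B
omega_A/omega_B = 714 / 922
omega_A/omega_B = 357/461

357/461


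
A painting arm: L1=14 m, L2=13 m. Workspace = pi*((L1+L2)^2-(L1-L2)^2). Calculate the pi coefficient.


Given: L1 = 14, L2 = 13
(L1+L2)^2 = (27)^2 = 729
(L1-L2)^2 = (1)^2 = 1
Difference = 729 - 1 = 728
This equals 4*L1*L2 = 4*14*13 = 728
Workspace area = 728*pi

728
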